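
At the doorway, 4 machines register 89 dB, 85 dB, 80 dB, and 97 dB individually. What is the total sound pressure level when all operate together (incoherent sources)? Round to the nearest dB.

For uncorrelated sources the intensities add, so convert each level to linear form, sum, and take 10·log₁₀ of the total.
Σ 10^(L/10) = 10^(89/10) + 10^(85/10) + 10^(80/10) + 10^(97/10) = 6.222e+09.
L_total = 10·log₁₀(6.222e+09) = 97.94 dB.

98 dB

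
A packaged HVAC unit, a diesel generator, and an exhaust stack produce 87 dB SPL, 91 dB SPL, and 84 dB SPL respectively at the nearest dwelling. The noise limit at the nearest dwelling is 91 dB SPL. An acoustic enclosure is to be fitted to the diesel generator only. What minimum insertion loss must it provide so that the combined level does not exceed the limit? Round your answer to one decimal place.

Everything except the diesel generator sums to 10^(87/10) + 10^(84/10) = 7.524e+08 in linear terms, 88.76 dB SPL.
The limit corresponds to 10^(91/10) = 1.259e+09; subtracting the fixed part leaves 5.065e+08 for the diesel generator, i.e. 87.05 dB SPL.
So the diesel generator must be reduced from 91 to 87.05 dB SPL: IL = 3.95 dB.

4.0 dB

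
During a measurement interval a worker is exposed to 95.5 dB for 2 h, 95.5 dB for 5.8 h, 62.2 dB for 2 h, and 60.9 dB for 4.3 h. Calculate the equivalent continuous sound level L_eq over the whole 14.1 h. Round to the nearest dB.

L_eq = 10·log₁₀[(1/T)·Σ tᵢ·10^(Lᵢ/10)] with T = 14.1 h.
Σ tᵢ·10^(Lᵢ/10) = 2·10^(95.5/10) + 5.8·10^(95.5/10) + 2·10^(62.2/10) + 4.3·10^(60.9/10) = 2.768e+10.
L_eq = 10·log₁₀(2.768e+10/14.1) = 92.93 dB.

93 dB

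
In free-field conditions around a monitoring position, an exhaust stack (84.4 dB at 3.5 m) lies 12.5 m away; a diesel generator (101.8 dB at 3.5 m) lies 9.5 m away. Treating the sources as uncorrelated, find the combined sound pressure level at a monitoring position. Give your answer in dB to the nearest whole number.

Apply inverse-square spreading to bring every level to the receiver, then sum 10^(L/10).
exhaust stack: 84.4 − 20·log₁₀(12.5/3.5) = 84.4 − 11.06 = 73.34 dB.
diesel generator: 101.8 − 20·log₁₀(9.5/3.5) = 101.8 − 8.67 = 93.13 dB.
Σ 10^(L/10) = 2.076e+09 → L_total = 10·log₁₀(2.076e+09) = 93.17 dB.

93 dB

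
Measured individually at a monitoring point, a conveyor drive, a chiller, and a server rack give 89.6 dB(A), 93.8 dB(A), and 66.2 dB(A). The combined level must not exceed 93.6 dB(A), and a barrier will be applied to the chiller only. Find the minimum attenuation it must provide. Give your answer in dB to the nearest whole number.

2 dB

The untreated sources together contribute 10^(89.6/10) + 10^(66.2/10) = 9.162e+08, i.e. 89.62 dB(A).
The limit corresponds to 10^(93.6/10) = 2.291e+09; subtracting the fixed part leaves 1.375e+09 for the chiller, i.e. 91.38 dB(A).
Required insertion loss = 93.8 − 91.38 = 2.42 dB.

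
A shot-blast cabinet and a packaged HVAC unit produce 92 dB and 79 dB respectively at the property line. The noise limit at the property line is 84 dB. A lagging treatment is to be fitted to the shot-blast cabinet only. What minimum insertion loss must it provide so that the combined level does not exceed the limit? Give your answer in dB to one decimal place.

9.7 dB

Fixed contribution from the other source: Σ 10^(L/10) = 10^(79/10) = 7.943e+07 (79.00 dB).
The limit corresponds to 10^(84/10) = 2.512e+08; subtracting the fixed part leaves 1.718e+08 for the shot-blast cabinet, i.e. 82.35 dB.
Required insertion loss = 92 − 82.35 = 9.65 dB.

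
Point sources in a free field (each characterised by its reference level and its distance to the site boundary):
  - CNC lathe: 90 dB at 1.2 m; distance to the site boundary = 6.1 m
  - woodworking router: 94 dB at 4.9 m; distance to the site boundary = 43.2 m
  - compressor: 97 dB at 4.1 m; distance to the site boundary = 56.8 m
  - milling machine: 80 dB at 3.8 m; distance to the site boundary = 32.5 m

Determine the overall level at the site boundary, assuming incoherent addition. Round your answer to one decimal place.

79.9 dB

Apply inverse-square spreading to bring every level to the receiver, then sum 10^(L/10).
CNC lathe: 90 − 20·log₁₀(6.1/1.2) = 90 − 14.12 = 75.88 dB.
woodworking router: 94 − 20·log₁₀(43.2/4.9) = 94 − 18.91 = 75.09 dB.
compressor: 97 − 20·log₁₀(56.8/4.1) = 97 − 22.83 = 74.17 dB.
milling machine: 80 − 20·log₁₀(32.5/3.8) = 80 − 18.64 = 61.36 dB.
Σ 10^(L/10) = 9.850e+07 → L_total = 10·log₁₀(9.850e+07) = 79.93 dB.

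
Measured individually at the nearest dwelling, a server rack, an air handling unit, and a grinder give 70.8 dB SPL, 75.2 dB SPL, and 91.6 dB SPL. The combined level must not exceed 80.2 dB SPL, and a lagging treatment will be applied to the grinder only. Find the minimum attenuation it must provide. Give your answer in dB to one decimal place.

13.8 dB

Everything except the grinder sums to 10^(70.8/10) + 10^(75.2/10) = 4.514e+07 in linear terms, 76.55 dB SPL.
To meet 80.2 dB SPL overall, the treated grinder may contribute at most 10^(80.2/10) − 4.514e+07 = 5.958e+07, i.e. 77.75 dB SPL.
So the grinder must be reduced from 91.6 to 77.75 dB SPL: IL = 13.85 dB.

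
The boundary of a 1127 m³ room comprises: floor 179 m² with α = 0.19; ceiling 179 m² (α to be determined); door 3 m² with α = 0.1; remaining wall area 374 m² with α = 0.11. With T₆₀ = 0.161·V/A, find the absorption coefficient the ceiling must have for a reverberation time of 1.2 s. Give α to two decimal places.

From T₆₀ = 0.161·V/A, the target T₆₀ = 1.2 s needs A = 0.161·1127/1.2 = 151.21 m².
Absorption from the other surfaces = 179·0.19 + 3·0.1 + 374·0.11 = 75.45 m², so the ceiling must supply 75.76 m² over 179 m².
α = 75.76/179 = 0.423.

0.42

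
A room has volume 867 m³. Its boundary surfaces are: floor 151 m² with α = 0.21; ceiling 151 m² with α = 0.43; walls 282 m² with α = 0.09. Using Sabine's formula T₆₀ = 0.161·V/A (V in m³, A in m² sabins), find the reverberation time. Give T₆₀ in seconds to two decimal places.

1.14 s

Total absorption A = 151·0.21 + 151·0.43 + 282·0.09 = 122.02 m² sabins.
T₆₀ = 0.161·V/A = 0.161·867/122.02 = 1.144 s.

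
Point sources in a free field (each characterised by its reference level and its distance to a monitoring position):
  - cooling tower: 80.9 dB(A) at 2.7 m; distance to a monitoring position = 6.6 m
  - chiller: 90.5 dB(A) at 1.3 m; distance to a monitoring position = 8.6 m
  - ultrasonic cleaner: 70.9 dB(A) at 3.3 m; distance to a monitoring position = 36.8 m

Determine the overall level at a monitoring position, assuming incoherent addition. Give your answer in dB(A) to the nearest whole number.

77 dB(A)

First find each source's level at the receiver (point-source: −20·log₁₀(r/r_ref)), then combine on an intensity basis.
cooling tower: 80.9 − 20·log₁₀(6.6/2.7) = 80.9 − 7.76 = 73.14 dB(A).
chiller: 90.5 − 20·log₁₀(8.6/1.3) = 90.5 − 16.41 = 74.09 dB(A).
ultrasonic cleaner: 70.9 − 20·log₁₀(36.8/3.3) = 70.9 − 20.95 = 49.95 dB(A).
Σ 10^(L/10) = 4.633e+07 → L_total = 10·log₁₀(4.633e+07) = 76.66 dB(A).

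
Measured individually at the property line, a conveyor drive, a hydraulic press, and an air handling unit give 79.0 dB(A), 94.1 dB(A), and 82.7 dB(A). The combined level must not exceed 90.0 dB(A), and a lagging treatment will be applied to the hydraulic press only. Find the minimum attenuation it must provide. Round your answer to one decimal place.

5.4 dB

The untreated sources together contribute 10^(79.0/10) + 10^(82.7/10) = 2.656e+08, i.e. 84.24 dB(A).
The limit corresponds to 10^(90.0/10) = 1.000e+09; subtracting the fixed part leaves 7.344e+08 for the hydraulic press, i.e. 88.66 dB(A).
Required insertion loss = 94.1 − 88.66 = 5.44 dB.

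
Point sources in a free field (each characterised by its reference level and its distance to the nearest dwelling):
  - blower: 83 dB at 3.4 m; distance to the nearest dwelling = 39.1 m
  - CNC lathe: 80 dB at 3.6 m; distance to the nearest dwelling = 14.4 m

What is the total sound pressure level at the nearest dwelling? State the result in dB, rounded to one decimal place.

68.9 dB

First find each source's level at the receiver (point-source: −20·log₁₀(r/r_ref)), then combine on an intensity basis.
blower: 83 − 20·log₁₀(39.1/3.4) = 83 − 21.21 = 61.79 dB.
CNC lathe: 80 − 20·log₁₀(14.4/3.6) = 80 − 12.04 = 67.96 dB.
Σ 10^(L/10) = 7.759e+06 → L_total = 10·log₁₀(7.759e+06) = 68.90 dB.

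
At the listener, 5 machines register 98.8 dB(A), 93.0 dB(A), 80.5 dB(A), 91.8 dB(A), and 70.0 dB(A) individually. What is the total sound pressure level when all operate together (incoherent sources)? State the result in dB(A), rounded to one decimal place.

100.5 dB(A)

Incoherent sources combine by intensity addition: L_total = 10·log₁₀(Σ 10^(L_i/10)).
Σ 10^(L/10) = 10^(98.8/10) + 10^(93.0/10) + 10^(80.5/10) + 10^(91.8/10) + 10^(70.0/10) = 1.122e+10.
L_total = 10·log₁₀(1.122e+10) = 100.50 dB(A).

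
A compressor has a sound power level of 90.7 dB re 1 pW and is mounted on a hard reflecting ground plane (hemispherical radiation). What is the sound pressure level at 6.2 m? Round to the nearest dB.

L_p = L_w − 10·log₁₀(2π·r²) with r = 6.2 m.
2π·r² = 241.5 m², 10·log₁₀ of that is 23.830 dB.
L_p = 90.7 − 23.830 = 66.87 dB.

67 dB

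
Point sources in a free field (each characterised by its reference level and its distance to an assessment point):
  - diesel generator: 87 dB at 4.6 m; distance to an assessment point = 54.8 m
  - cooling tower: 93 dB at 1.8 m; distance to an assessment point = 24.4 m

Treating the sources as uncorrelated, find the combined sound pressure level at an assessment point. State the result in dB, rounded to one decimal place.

71.6 dB

First find each source's level at the receiver (point-source: −20·log₁₀(r/r_ref)), then combine on an intensity basis.
diesel generator: 87 − 20·log₁₀(54.8/4.6) = 87 − 21.52 = 65.48 dB.
cooling tower: 93 − 20·log₁₀(24.4/1.8) = 93 − 22.64 = 70.36 dB.
Σ 10^(L/10) = 1.439e+07 → L_total = 10·log₁₀(1.439e+07) = 71.58 dB.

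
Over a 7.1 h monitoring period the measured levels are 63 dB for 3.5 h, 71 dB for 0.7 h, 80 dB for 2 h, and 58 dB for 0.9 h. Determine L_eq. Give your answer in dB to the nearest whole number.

The energy average is taken in the linear domain: L_eq = 10·log₁₀[(Σ tᵢ·10^(Lᵢ/10))/T], T = 7.1 h.
Σ tᵢ·10^(Lᵢ/10) = 3.5·10^(63/10) + 0.7·10^(71/10) + 2·10^(80/10) + 0.9·10^(58/10) = 2.164e+08.
L_eq = 10·log₁₀(2.164e+08/7.1) = 74.84 dB.

75 dB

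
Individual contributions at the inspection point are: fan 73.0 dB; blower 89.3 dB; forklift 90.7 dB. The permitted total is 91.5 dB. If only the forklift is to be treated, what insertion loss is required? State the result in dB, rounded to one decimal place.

Fixed contribution from the other sources: Σ 10^(L/10) = 10^(73.0/10) + 10^(89.3/10) = 8.711e+08 (89.40 dB).
To meet 91.5 dB overall, the treated forklift may contribute at most 10^(91.5/10) − 8.711e+08 = 5.414e+08, i.e. 87.34 dB.
Required insertion loss = 90.7 − 87.34 = 3.36 dB.

3.4 dB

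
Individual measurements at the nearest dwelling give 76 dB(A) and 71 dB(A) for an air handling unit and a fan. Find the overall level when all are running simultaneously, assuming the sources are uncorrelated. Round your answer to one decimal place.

For uncorrelated sources the intensities add, so convert each level to linear form, sum, and take 10·log₁₀ of the total.
Σ 10^(L/10) = 10^(76/10) + 10^(71/10) = 5.240e+07.
L_total = 10·log₁₀(5.240e+07) = 77.19 dB(A).

77.2 dB(A)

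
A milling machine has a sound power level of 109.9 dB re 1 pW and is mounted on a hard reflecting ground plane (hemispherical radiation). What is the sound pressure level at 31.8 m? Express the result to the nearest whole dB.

L_p = L_w − 10·log₁₀(2π·r²) with r = 31.8 m.
2π·r² = 6354 m², 10·log₁₀ of that is 38.030 dB.
L_p = 109.9 − 38.030 = 71.87 dB.

72 dB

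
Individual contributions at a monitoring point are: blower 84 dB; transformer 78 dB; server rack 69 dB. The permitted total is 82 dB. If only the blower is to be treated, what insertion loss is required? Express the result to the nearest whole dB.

Everything except the blower sums to 10^(78/10) + 10^(69/10) = 7.104e+07 in linear terms, 78.51 dB.
To meet 82 dB overall, the treated blower may contribute at most 10^(82/10) − 7.104e+07 = 8.745e+07, i.e. 79.42 dB.
Required insertion loss = 84 − 79.42 = 4.58 dB.

5 dB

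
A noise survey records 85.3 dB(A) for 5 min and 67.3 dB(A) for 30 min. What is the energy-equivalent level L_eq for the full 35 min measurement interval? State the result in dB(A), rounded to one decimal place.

L_eq = 10·log₁₀[(1/T)·Σ tᵢ·10^(Lᵢ/10)] with T = 35 min.
Σ tᵢ·10^(Lᵢ/10) = 5·10^(85.3/10) + 30·10^(67.3/10) = 1.855e+09.
L_eq = 10·log₁₀(1.855e+09/35) = 77.24 dB(A).

77.2 dB(A)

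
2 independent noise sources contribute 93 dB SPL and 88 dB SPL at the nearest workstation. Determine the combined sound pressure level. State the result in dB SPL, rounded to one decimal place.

94.2 dB SPL

Incoherent sources combine by intensity addition: L_total = 10·log₁₀(Σ 10^(L_i/10)).
Σ 10^(L/10) = 10^(93/10) + 10^(88/10) = 2.626e+09.
L_total = 10·log₁₀(2.626e+09) = 94.19 dB SPL.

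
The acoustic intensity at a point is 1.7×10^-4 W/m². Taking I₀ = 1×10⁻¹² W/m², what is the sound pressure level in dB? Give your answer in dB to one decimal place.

82.3 dB

L = 10·log₁₀(I/I₀) = 10·log₁₀(1.7×10^-4/10⁻¹²) = 10·log₁₀(1.7×10^8).
L = 10·(0.2304 + 8) = 82.30 dB.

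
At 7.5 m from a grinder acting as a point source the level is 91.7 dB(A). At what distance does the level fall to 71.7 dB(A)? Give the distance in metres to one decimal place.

For a point source L₁ − L₂ = 20·log₁₀(r₂/r₁), so r₂ = r₁·10^((L₁−L₂)/20).
r₂ = 7.5·10^((91.7−71.7)/20) = 7.5·10^(20.0/20) = 75.00 m.

75.0 m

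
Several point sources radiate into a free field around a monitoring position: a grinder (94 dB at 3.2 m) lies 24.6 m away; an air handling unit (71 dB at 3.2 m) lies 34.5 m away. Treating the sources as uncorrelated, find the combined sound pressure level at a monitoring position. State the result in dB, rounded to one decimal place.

First find each source's level at the receiver (point-source: −20·log₁₀(r/r_ref)), then combine on an intensity basis.
grinder: 94 − 20·log₁₀(24.6/3.2) = 94 − 17.72 = 76.28 dB.
air handling unit: 71 − 20·log₁₀(34.5/3.2) = 71 − 20.65 = 50.35 dB.
Σ 10^(L/10) = 4.261e+07 → L_total = 10·log₁₀(4.261e+07) = 76.30 dB.

76.3 dB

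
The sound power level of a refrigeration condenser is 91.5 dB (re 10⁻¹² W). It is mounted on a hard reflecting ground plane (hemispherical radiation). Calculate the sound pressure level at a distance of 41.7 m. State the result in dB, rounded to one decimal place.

The power spreads over a hemisphere of area 2π·r², so L_p = L_w − 10·log₁₀(2π·r²).
2π·r² = 1.093e+04 m², 10·log₁₀ of that is 40.385 dB.
L_p = 91.5 − 40.385 = 51.12 dB.

51.1 dB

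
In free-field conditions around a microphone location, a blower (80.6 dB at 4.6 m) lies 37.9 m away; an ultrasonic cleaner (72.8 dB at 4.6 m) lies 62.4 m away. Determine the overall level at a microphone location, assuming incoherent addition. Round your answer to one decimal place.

62.5 dB

Propagate each source to the receiver with L = L_ref − 20·log₁₀(r/r_ref), then add intensities.
blower: 80.6 − 20·log₁₀(37.9/4.6) = 80.6 − 18.32 = 62.28 dB.
ultrasonic cleaner: 72.8 − 20·log₁₀(62.4/4.6) = 72.8 − 22.65 = 50.15 dB.
Σ 10^(L/10) = 1.795e+06 → L_total = 10·log₁₀(1.795e+06) = 62.54 dB.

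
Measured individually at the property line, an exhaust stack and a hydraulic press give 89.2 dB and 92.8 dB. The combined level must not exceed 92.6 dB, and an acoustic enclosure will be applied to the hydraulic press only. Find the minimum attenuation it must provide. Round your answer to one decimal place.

The untreated sources together contribute 10^(89.2/10) = 8.318e+08, i.e. 89.20 dB.
The limit corresponds to 10^(92.6/10) = 1.820e+09; subtracting the fixed part leaves 9.879e+08 for the hydraulic press, i.e. 89.95 dB.
So the hydraulic press must be reduced from 92.8 to 89.95 dB: IL = 2.85 dB.

2.9 dB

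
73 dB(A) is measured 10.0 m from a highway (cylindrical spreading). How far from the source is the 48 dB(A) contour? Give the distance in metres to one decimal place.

3162.3 m

For a line source L₁ − L₂ = 10·log₁₀(r₂/r₁), so r₂ = r₁·10^((L₁−L₂)/10).
r₂ = 10.0·10^((73−48)/10) = 10.0·10^(25.0/10) = 3162.28 m.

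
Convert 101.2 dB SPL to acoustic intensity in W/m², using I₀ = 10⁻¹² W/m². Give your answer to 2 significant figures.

I/I₀ = 10^(101.2/10) = 1.318e+10, so I = 1.318e+10 × 10⁻¹² W/m².

0.013 W/m²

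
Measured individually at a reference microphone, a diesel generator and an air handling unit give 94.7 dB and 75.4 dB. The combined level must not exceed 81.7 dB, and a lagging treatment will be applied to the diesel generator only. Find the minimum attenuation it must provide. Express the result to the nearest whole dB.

Everything except the diesel generator sums to 10^(75.4/10) = 3.467e+07 in linear terms, 75.40 dB.
The limit corresponds to 10^(81.7/10) = 1.479e+08; subtracting the fixed part leaves 1.132e+08 for the diesel generator, i.e. 80.54 dB.
Required insertion loss = 94.7 − 80.54 = 14.16 dB.

14 dB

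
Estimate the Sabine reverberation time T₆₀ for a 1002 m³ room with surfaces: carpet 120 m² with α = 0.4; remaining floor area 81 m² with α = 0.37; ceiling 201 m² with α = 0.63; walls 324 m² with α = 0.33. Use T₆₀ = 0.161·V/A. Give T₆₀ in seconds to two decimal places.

Summing Sᵢαᵢ: 120·0.4 + 81·0.37 + 201·0.63 + 324·0.33 = 311.52 m².
T₆₀ = 0.161 × 1002 / 311.52 = 0.518 s.

0.52 s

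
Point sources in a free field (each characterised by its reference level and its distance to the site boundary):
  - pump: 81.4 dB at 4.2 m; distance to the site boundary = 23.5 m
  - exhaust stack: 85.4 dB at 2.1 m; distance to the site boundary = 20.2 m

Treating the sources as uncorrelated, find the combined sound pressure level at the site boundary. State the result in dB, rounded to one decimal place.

Propagate each source to the receiver with L = L_ref − 20·log₁₀(r/r_ref), then add intensities.
pump: 81.4 − 20·log₁₀(23.5/4.2) = 81.4 − 14.96 = 66.44 dB.
exhaust stack: 85.4 − 20·log₁₀(20.2/2.1) = 85.4 − 19.66 = 65.74 dB.
Σ 10^(L/10) = 8.157e+06 → L_total = 10·log₁₀(8.157e+06) = 69.12 dB.

69.1 dB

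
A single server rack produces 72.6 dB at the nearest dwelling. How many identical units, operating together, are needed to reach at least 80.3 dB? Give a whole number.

The shortfall is 80.3 − 72.6 = 7.7 dB, and N units add 10·log₁₀ N, so need 10·log₁₀ N ≥ 7.7.
N ≥ 10^(7.7/10) = 5.888, so N = 6.

6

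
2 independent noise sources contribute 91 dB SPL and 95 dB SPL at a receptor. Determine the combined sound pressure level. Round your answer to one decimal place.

96.5 dB SPL

Incoherent sources combine by intensity addition: L_total = 10·log₁₀(Σ 10^(L_i/10)).
Σ 10^(L/10) = 10^(91/10) + 10^(95/10) = 4.421e+09.
L_total = 10·log₁₀(4.421e+09) = 96.46 dB SPL.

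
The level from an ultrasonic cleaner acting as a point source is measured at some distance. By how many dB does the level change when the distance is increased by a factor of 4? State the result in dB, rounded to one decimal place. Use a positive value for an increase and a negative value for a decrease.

A point source loses 6 dB per doubling of distance; generally ΔL = −20·log₁₀(r₂/r₁).
ΔL = −20·log₁₀(4) = -12.04 dB.

-12.0 dB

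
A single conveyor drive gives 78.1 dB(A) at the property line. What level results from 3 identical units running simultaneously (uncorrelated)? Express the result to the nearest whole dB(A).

With 3 equal, uncorrelated contributions the intensity is 3× that of one unit, giving a rise of 10·log₁₀ 3.
L_total = 78.1 + 10·log₁₀(3) = 78.1 + 4.771 = 82.87 dB(A).

83 dB(A)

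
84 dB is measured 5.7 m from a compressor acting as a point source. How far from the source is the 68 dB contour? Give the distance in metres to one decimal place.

Point-source spreading drops the level by 20·log₁₀(r₂/r₁); inverting, r₂/r₁ = 10^(ΔL/20).
r₂ = 5.7·10^((84−68)/20) = 5.7·10^(16.0/20) = 35.96 m.

36.0 m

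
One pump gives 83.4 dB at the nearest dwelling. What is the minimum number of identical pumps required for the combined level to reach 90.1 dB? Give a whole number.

5

The shortfall is 90.1 − 83.4 = 6.7 dB, and N units add 10·log₁₀ N, so need 10·log₁₀ N ≥ 6.7.
N ≥ 10^(6.7/10) = 4.677, so N = 5.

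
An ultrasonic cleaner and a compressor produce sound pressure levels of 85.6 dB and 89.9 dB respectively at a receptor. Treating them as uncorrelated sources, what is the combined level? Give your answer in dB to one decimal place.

91.3 dB

Incoherent sources combine by intensity addition: L_total = 10·log₁₀(Σ 10^(L_i/10)).
Σ 10^(L/10) = 10^(85.6/10) + 10^(89.9/10) = 1.340e+09.
L_total = 10·log₁₀(1.340e+09) = 91.27 dB.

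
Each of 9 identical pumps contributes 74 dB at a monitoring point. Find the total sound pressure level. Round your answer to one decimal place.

With 9 equal, uncorrelated contributions the intensity is 9× that of one unit, giving a rise of 10·log₁₀ 9.
L_total = 74 + 10·log₁₀(9) = 74 + 9.542 = 83.54 dB.

83.5 dB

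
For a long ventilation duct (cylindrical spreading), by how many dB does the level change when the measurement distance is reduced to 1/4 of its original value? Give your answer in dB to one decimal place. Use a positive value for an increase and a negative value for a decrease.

+6.0 dB

A line source loses 3 dB per doubling of distance; generally ΔL = −10·log₁₀(r₂/r₁).
ΔL = −10·log₁₀(0.25) = +6.02 dB.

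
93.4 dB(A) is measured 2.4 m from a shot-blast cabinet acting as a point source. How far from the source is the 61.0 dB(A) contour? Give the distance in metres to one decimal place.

100.0 m

The 32.4 dB drop corresponds to a distance ratio of 10^(32.4/20) for a point source.
r₂ = 2.4·10^((93.4−61.0)/20) = 2.4·10^(32.4/20) = 100.05 m.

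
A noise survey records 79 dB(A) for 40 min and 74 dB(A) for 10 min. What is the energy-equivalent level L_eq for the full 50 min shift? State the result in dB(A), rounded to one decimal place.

78.4 dB(A)

The energy average is taken in the linear domain: L_eq = 10·log₁₀[(Σ tᵢ·10^(Lᵢ/10))/T], T = 50 min.
Σ tᵢ·10^(Lᵢ/10) = 40·10^(79/10) + 10·10^(74/10) = 3.429e+09.
L_eq = 10·log₁₀(3.429e+09/50) = 78.36 dB(A).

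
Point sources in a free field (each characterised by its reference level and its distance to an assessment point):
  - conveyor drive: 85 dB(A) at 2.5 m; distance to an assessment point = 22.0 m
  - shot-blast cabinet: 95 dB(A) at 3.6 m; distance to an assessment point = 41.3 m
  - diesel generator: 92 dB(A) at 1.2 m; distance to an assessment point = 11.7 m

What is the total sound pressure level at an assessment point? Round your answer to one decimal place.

76.5 dB(A)

Propagate each source to the receiver with L = L_ref − 20·log₁₀(r/r_ref), then add intensities.
conveyor drive: 85 − 20·log₁₀(22.0/2.5) = 85 − 18.89 = 66.11 dB(A).
shot-blast cabinet: 95 − 20·log₁₀(41.3/3.6) = 95 − 21.19 = 73.81 dB(A).
diesel generator: 92 − 20·log₁₀(11.7/1.2) = 92 − 19.78 = 72.22 dB(A).
Σ 10^(L/10) = 4.478e+07 → L_total = 10·log₁₀(4.478e+07) = 76.51 dB(A).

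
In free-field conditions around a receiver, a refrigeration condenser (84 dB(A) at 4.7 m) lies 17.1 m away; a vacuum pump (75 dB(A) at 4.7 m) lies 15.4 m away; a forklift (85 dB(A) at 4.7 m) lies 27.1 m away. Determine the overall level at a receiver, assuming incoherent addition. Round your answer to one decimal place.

Apply inverse-square spreading to bring every level to the receiver, then sum 10^(L/10).
refrigeration condenser: 84 − 20·log₁₀(17.1/4.7) = 84 − 11.22 = 72.78 dB(A).
vacuum pump: 75 − 20·log₁₀(15.4/4.7) = 75 − 10.31 = 64.69 dB(A).
forklift: 85 − 20·log₁₀(27.1/4.7) = 85 − 15.22 = 69.78 dB(A).
Σ 10^(L/10) = 3.143e+07 → L_total = 10·log₁₀(3.143e+07) = 74.97 dB(A).

75.0 dB(A)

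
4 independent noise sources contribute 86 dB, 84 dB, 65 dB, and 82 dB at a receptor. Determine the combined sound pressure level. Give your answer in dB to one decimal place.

89.1 dB

Incoherent sources combine by intensity addition: L_total = 10·log₁₀(Σ 10^(L_i/10)).
Σ 10^(L/10) = 10^(86/10) + 10^(84/10) + 10^(65/10) + 10^(82/10) = 8.109e+08.
L_total = 10·log₁₀(8.109e+08) = 89.09 dB.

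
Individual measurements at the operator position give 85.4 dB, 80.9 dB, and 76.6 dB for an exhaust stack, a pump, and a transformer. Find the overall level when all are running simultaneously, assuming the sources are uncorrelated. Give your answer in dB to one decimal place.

87.1 dB

For uncorrelated sources the intensities add, so convert each level to linear form, sum, and take 10·log₁₀ of the total.
Σ 10^(L/10) = 10^(85.4/10) + 10^(80.9/10) + 10^(76.6/10) = 5.155e+08.
L_total = 10·log₁₀(5.155e+08) = 87.12 dB.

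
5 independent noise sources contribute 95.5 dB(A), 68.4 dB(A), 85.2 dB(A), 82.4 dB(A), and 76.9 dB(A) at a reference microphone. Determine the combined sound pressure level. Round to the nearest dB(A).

96 dB(A)

For uncorrelated sources the intensities add, so convert each level to linear form, sum, and take 10·log₁₀ of the total.
Σ 10^(L/10) = 10^(95.5/10) + 10^(68.4/10) + 10^(85.2/10) + 10^(82.4/10) + 10^(76.9/10) = 4.109e+09.
L_total = 10·log₁₀(4.109e+09) = 96.14 dB(A).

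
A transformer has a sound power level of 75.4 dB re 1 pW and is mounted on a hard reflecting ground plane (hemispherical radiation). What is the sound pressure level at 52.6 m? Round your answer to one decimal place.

33.0 dB

L_p = L_w − 10·log₁₀(2π·r²) with r = 52.6 m.
2π·r² = 1.738e+04 m², 10·log₁₀ of that is 42.402 dB.
L_p = 75.4 − 42.402 = 33.00 dB.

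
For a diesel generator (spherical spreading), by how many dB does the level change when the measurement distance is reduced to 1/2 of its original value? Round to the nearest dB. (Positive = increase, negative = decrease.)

With spherical spreading the level changes by −20·log₁₀(r₂/r₁).
ΔL = −20·log₁₀(0.5) = +6.02 dB.

+6 dB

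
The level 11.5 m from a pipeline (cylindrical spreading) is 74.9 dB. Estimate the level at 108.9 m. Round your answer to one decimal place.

65.1 dB

Line-source attenuation: ΔL = 10·log₁₀(r₂/r₁) = 10·log₁₀(108.9/11.5) = 9.763 dB.
L₂ = 74.9 − 10·log₁₀(108.9/11.5) = 74.9 − 9.763 = 65.14 dB.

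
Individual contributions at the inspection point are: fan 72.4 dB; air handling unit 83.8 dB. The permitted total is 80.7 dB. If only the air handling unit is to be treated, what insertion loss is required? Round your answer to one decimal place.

Everything except the air handling unit sums to 10^(72.4/10) = 1.738e+07 in linear terms, 72.40 dB.
To meet 80.7 dB overall, the treated air handling unit may contribute at most 10^(80.7/10) − 1.738e+07 = 1.001e+08, i.e. 80.00 dB.
So the air handling unit must be reduced from 83.8 to 80.00 dB: IL = 3.80 dB.

3.8 dB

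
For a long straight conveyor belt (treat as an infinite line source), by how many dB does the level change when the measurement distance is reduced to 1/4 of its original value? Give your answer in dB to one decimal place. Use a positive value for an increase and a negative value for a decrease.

+6.0 dB

Line-source spreading: ΔL = −10·log₁₀(r₂/r₁).
ΔL = −10·log₁₀(0.25) = +6.02 dB.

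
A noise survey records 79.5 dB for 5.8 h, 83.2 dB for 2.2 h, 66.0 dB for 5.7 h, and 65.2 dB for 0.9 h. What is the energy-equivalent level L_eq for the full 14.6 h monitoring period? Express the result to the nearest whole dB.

78 dB

L_eq = 10·log₁₀[(1/T)·Σ tᵢ·10^(Lᵢ/10)] with T = 14.6 h.
Σ tᵢ·10^(Lᵢ/10) = 5.8·10^(79.5/10) + 2.2·10^(83.2/10) + 5.7·10^(66.0/10) + 0.9·10^(65.2/10) = 1.002e+09.
L_eq = 10·log₁₀(1.002e+09/14.6) = 78.37 dB.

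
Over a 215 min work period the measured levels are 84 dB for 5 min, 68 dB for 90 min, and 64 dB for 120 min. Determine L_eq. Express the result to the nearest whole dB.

70 dB

The energy average is taken in the linear domain: L_eq = 10·log₁₀[(Σ tᵢ·10^(Lᵢ/10))/T], T = 215 min.
Σ tᵢ·10^(Lᵢ/10) = 5·10^(84/10) + 90·10^(68/10) + 120·10^(64/10) = 2.125e+09.
L_eq = 10·log₁₀(2.125e+09/215) = 69.95 dB.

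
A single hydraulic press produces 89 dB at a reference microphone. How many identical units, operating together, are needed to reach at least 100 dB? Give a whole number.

N identical sources give L₁ + 10·log₁₀ N, so require 10·log₁₀ N ≥ 100 − 89 = 11.0 dB.
N ≥ 10^(11.0/10) = 12.589, so N = 13.

13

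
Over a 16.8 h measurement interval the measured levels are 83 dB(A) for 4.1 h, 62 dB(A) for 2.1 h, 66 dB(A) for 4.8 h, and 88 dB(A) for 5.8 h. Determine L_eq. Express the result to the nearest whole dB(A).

The energy average is taken in the linear domain: L_eq = 10·log₁₀[(Σ tᵢ·10^(Lᵢ/10))/T], T = 16.8 h.
Σ tᵢ·10^(Lᵢ/10) = 4.1·10^(83/10) + 2.1·10^(62/10) + 4.8·10^(66/10) + 5.8·10^(88/10) = 4.500e+09.
L_eq = 10·log₁₀(4.500e+09/16.8) = 84.28 dB(A).

84 dB(A)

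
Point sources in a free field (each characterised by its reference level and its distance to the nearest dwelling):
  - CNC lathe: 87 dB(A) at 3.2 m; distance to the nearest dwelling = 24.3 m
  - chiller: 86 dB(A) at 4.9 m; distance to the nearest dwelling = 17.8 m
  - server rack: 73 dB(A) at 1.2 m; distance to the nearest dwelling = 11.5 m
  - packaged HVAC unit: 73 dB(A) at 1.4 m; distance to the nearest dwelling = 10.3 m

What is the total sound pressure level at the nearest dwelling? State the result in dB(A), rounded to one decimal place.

Apply inverse-square spreading to bring every level to the receiver, then sum 10^(L/10).
CNC lathe: 87 − 20·log₁₀(24.3/3.2) = 87 − 17.61 = 69.39 dB(A).
chiller: 86 − 20·log₁₀(17.8/4.9) = 86 − 11.20 = 74.80 dB(A).
server rack: 73 − 20·log₁₀(11.5/1.2) = 73 − 19.63 = 53.37 dB(A).
packaged HVAC unit: 73 − 20·log₁₀(10.3/1.4) = 73 − 17.33 = 55.67 dB(A).
Σ 10^(L/10) = 3.945e+07 → L_total = 10·log₁₀(3.945e+07) = 75.96 dB(A).

76.0 dB(A)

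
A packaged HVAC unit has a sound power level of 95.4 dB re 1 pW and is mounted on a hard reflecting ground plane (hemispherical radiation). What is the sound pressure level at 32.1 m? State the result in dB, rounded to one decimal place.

L_p = L_w − 10·log₁₀(2π·r²) with r = 32.1 m.
2π·r² = 6474 m², 10·log₁₀ of that is 38.112 dB.
L_p = 95.4 − 38.112 = 57.29 dB.

57.3 dB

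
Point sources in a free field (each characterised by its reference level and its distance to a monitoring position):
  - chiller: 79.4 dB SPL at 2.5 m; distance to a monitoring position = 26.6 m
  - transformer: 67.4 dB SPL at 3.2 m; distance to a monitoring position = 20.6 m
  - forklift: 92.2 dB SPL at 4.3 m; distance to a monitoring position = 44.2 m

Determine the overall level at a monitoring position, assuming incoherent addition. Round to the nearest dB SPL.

72 dB SPL

Apply inverse-square spreading to bring every level to the receiver, then sum 10^(L/10).
chiller: 79.4 − 20·log₁₀(26.6/2.5) = 79.4 − 20.54 = 58.86 dB SPL.
transformer: 67.4 − 20·log₁₀(20.6/3.2) = 67.4 − 16.17 = 51.23 dB SPL.
forklift: 92.2 − 20·log₁₀(44.2/4.3) = 92.2 − 20.24 = 71.96 dB SPL.
Σ 10^(L/10) = 1.661e+07 → L_total = 10·log₁₀(1.661e+07) = 72.20 dB SPL.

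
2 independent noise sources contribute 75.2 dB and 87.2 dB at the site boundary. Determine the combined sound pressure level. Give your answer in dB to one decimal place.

87.5 dB

Incoherent sources combine by intensity addition: L_total = 10·log₁₀(Σ 10^(L_i/10)).
Σ 10^(L/10) = 10^(75.2/10) + 10^(87.2/10) = 5.579e+08.
L_total = 10·log₁₀(5.579e+08) = 87.47 dB.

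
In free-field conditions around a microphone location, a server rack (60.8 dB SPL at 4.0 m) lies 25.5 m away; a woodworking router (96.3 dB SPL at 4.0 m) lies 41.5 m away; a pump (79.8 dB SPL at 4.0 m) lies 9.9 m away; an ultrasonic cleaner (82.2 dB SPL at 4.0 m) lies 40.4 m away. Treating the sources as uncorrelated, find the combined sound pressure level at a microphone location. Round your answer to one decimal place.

77.5 dB SPL

Apply inverse-square spreading to bring every level to the receiver, then sum 10^(L/10).
server rack: 60.8 − 20·log₁₀(25.5/4.0) = 60.8 − 16.09 = 44.71 dB SPL.
woodworking router: 96.3 − 20·log₁₀(41.5/4.0) = 96.3 − 20.32 = 75.98 dB SPL.
pump: 79.8 − 20·log₁₀(9.9/4.0) = 79.8 − 7.87 = 71.93 dB SPL.
ultrasonic cleaner: 82.2 − 20·log₁₀(40.4/4.0) = 82.2 − 20.09 = 62.11 dB SPL.
Σ 10^(L/10) = 5.688e+07 → L_total = 10·log₁₀(5.688e+07) = 77.55 dB SPL.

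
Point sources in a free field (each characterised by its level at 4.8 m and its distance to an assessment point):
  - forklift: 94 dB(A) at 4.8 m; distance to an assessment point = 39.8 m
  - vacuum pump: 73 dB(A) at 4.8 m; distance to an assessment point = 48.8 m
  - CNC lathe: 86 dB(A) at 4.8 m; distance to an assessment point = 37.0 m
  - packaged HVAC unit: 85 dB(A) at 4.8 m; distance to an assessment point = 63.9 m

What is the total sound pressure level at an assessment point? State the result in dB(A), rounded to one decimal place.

76.6 dB(A)

Apply inverse-square spreading to bring every level to the receiver, then sum 10^(L/10).
forklift: 94 − 20·log₁₀(39.8/4.8) = 94 − 18.37 = 75.63 dB(A).
vacuum pump: 73 − 20·log₁₀(48.8/4.8) = 73 − 20.14 = 52.86 dB(A).
CNC lathe: 86 − 20·log₁₀(37.0/4.8) = 86 − 17.74 = 68.26 dB(A).
packaged HVAC unit: 85 − 20·log₁₀(63.9/4.8) = 85 − 22.49 = 62.51 dB(A).
Σ 10^(L/10) = 4.521e+07 → L_total = 10·log₁₀(4.521e+07) = 76.55 dB(A).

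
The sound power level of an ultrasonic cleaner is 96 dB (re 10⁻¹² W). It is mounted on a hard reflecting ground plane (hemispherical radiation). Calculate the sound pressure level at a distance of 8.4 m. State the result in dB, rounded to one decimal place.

69.5 dB

L_p = L_w − 10·log₁₀(2π·r²) with r = 8.4 m.
2π·r² = 443.3 m², 10·log₁₀ of that is 26.467 dB.
L_p = 96 − 26.467 = 69.53 dB.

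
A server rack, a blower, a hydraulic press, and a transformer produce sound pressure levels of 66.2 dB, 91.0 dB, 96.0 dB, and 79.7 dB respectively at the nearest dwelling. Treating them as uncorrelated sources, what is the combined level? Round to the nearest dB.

97 dB

For uncorrelated sources the intensities add, so convert each level to linear form, sum, and take 10·log₁₀ of the total.
Σ 10^(L/10) = 10^(66.2/10) + 10^(91.0/10) + 10^(96.0/10) + 10^(79.7/10) = 5.337e+09.
L_total = 10·log₁₀(5.337e+09) = 97.27 dB.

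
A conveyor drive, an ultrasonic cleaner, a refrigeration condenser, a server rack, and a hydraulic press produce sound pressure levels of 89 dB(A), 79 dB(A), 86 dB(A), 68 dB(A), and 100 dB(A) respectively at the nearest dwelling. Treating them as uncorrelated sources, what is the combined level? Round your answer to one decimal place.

Incoherent sources combine by intensity addition: L_total = 10·log₁₀(Σ 10^(L_i/10)).
Σ 10^(L/10) = 10^(89/10) + 10^(79/10) + 10^(86/10) + 10^(68/10) + 10^(100/10) = 1.128e+10.
L_total = 10·log₁₀(1.128e+10) = 100.52 dB(A).

100.5 dB(A)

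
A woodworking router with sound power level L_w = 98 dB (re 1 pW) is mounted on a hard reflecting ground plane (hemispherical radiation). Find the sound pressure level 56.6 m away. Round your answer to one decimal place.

The power spreads over a hemisphere of area 2π·r², so L_p = L_w − 10·log₁₀(2π·r²).
2π·r² = 2.013e+04 m², 10·log₁₀ of that is 43.038 dB.
L_p = 98 − 43.038 = 54.96 dB.

55.0 dB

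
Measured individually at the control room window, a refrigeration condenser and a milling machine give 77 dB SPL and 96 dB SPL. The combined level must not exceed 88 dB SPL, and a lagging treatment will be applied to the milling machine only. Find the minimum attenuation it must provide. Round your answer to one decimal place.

The untreated sources together contribute 10^(77/10) = 5.012e+07, i.e. 77.00 dB SPL.
The limit corresponds to 10^(88/10) = 6.310e+08; subtracting the fixed part leaves 5.808e+08 for the milling machine, i.e. 87.64 dB SPL.
So the milling machine must be reduced from 96 to 87.64 dB SPL: IL = 8.36 dB.

8.4 dB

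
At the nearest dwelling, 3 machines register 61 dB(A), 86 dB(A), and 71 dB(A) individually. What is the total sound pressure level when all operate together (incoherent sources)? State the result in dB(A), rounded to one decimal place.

Incoherent sources combine by intensity addition: L_total = 10·log₁₀(Σ 10^(L_i/10)).
Σ 10^(L/10) = 10^(61/10) + 10^(86/10) + 10^(71/10) = 4.120e+08.
L_total = 10·log₁₀(4.120e+08) = 86.15 dB(A).

86.1 dB(A)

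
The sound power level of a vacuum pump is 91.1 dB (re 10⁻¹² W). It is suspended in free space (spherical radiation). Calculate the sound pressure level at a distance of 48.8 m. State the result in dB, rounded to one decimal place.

46.3 dB

Free-field spherical radiation: L_p = L_w − 10·log₁₀(4π·r²), r = 48.8 m.
4π·r² = 2.993e+04 m², 10·log₁₀ of that is 44.760 dB.
L_p = 91.1 − 44.760 = 46.34 dB.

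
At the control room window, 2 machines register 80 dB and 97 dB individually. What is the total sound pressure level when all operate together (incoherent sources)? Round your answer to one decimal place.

97.1 dB

For uncorrelated sources the intensities add, so convert each level to linear form, sum, and take 10·log₁₀ of the total.
Σ 10^(L/10) = 10^(80/10) + 10^(97/10) = 5.112e+09.
L_total = 10·log₁₀(5.112e+09) = 97.09 dB.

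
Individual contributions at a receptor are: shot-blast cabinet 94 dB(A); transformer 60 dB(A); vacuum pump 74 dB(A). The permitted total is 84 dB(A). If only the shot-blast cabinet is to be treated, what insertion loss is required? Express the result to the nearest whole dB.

Fixed contribution from the other sources: Σ 10^(L/10) = 10^(60/10) + 10^(74/10) = 2.612e+07 (74.17 dB(A)).
The limit corresponds to 10^(84/10) = 2.512e+08; subtracting the fixed part leaves 2.251e+08 for the shot-blast cabinet, i.e. 83.52 dB(A).
Required insertion loss = 94 − 83.52 = 10.48 dB.

10 dB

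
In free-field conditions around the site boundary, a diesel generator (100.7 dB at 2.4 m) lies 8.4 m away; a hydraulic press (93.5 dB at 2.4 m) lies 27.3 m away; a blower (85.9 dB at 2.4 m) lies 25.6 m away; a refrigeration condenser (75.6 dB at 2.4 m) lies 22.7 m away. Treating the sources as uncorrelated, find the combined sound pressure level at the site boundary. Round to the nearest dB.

First find each source's level at the receiver (point-source: −20·log₁₀(r/r_ref)), then combine on an intensity basis.
diesel generator: 100.7 − 20·log₁₀(8.4/2.4) = 100.7 − 10.88 = 89.82 dB.
hydraulic press: 93.5 − 20·log₁₀(27.3/2.4) = 93.5 − 21.12 = 72.38 dB.
blower: 85.9 − 20·log₁₀(25.6/2.4) = 85.9 − 20.56 = 65.34 dB.
refrigeration condenser: 75.6 − 20·log₁₀(22.7/2.4) = 75.6 − 19.52 = 56.08 dB.
Σ 10^(L/10) = 9.802e+08 → L_total = 10·log₁₀(9.802e+08) = 89.91 dB.

90 dB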